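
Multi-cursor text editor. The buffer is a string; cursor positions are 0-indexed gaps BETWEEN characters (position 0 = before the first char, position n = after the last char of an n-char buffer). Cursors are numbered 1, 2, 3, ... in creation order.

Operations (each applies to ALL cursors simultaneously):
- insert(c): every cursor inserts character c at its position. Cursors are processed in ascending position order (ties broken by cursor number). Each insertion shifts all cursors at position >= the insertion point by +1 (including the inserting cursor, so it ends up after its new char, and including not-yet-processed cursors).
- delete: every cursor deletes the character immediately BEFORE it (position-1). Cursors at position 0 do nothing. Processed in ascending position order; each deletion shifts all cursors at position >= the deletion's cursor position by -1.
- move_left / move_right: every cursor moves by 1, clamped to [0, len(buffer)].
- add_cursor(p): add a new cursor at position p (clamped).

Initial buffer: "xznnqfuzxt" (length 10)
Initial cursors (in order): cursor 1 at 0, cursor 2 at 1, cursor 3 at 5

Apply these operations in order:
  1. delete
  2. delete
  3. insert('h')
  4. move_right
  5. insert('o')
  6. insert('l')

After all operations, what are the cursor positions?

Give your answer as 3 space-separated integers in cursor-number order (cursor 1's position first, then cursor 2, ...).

Answer: 7 7 12

Derivation:
After op 1 (delete): buffer="znnfuzxt" (len 8), cursors c1@0 c2@0 c3@3, authorship ........
After op 2 (delete): buffer="znfuzxt" (len 7), cursors c1@0 c2@0 c3@2, authorship .......
After op 3 (insert('h')): buffer="hhznhfuzxt" (len 10), cursors c1@2 c2@2 c3@5, authorship 12..3.....
After op 4 (move_right): buffer="hhznhfuzxt" (len 10), cursors c1@3 c2@3 c3@6, authorship 12..3.....
After op 5 (insert('o')): buffer="hhzoonhfouzxt" (len 13), cursors c1@5 c2@5 c3@9, authorship 12.12.3.3....
After op 6 (insert('l')): buffer="hhzoollnhfoluzxt" (len 16), cursors c1@7 c2@7 c3@12, authorship 12.1212.3.33....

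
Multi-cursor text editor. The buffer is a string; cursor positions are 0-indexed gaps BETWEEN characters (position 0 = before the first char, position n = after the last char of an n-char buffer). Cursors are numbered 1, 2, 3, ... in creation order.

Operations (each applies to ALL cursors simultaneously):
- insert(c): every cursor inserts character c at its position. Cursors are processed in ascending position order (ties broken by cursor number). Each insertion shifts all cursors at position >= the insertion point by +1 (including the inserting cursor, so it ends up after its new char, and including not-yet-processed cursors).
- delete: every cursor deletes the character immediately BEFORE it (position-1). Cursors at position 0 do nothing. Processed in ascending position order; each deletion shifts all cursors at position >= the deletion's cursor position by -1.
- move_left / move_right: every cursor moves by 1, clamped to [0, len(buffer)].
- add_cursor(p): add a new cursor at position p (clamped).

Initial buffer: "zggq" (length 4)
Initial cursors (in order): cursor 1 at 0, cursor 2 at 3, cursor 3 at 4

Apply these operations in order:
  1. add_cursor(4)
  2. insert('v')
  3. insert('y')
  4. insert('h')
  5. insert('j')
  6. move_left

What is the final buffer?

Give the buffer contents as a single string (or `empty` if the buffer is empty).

After op 1 (add_cursor(4)): buffer="zggq" (len 4), cursors c1@0 c2@3 c3@4 c4@4, authorship ....
After op 2 (insert('v')): buffer="vzggvqvv" (len 8), cursors c1@1 c2@5 c3@8 c4@8, authorship 1...2.34
After op 3 (insert('y')): buffer="vyzggvyqvvyy" (len 12), cursors c1@2 c2@7 c3@12 c4@12, authorship 11...22.3434
After op 4 (insert('h')): buffer="vyhzggvyhqvvyyhh" (len 16), cursors c1@3 c2@9 c3@16 c4@16, authorship 111...222.343434
After op 5 (insert('j')): buffer="vyhjzggvyhjqvvyyhhjj" (len 20), cursors c1@4 c2@11 c3@20 c4@20, authorship 1111...2222.34343434
After op 6 (move_left): buffer="vyhjzggvyhjqvvyyhhjj" (len 20), cursors c1@3 c2@10 c3@19 c4@19, authorship 1111...2222.34343434

Answer: vyhjzggvyhjqvvyyhhjj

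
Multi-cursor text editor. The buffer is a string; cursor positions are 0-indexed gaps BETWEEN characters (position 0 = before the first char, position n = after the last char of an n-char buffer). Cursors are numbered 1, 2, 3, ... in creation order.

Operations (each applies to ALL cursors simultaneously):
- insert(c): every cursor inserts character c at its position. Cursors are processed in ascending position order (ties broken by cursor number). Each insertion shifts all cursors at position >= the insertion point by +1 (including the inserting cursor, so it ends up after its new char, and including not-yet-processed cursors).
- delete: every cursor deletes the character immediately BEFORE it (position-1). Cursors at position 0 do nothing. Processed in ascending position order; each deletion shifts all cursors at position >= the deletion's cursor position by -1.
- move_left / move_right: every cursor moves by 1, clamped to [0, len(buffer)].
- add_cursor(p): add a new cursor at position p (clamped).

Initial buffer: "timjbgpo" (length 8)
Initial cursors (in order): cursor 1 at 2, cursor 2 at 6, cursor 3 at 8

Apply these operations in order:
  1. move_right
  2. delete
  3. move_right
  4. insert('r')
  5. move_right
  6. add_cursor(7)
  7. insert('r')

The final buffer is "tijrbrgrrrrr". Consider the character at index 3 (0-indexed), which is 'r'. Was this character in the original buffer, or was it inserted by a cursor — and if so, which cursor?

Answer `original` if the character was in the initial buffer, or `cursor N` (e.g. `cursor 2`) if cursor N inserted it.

Answer: cursor 1

Derivation:
After op 1 (move_right): buffer="timjbgpo" (len 8), cursors c1@3 c2@7 c3@8, authorship ........
After op 2 (delete): buffer="tijbg" (len 5), cursors c1@2 c2@5 c3@5, authorship .....
After op 3 (move_right): buffer="tijbg" (len 5), cursors c1@3 c2@5 c3@5, authorship .....
After op 4 (insert('r')): buffer="tijrbgrr" (len 8), cursors c1@4 c2@8 c3@8, authorship ...1..23
After op 5 (move_right): buffer="tijrbgrr" (len 8), cursors c1@5 c2@8 c3@8, authorship ...1..23
After op 6 (add_cursor(7)): buffer="tijrbgrr" (len 8), cursors c1@5 c4@7 c2@8 c3@8, authorship ...1..23
After op 7 (insert('r')): buffer="tijrbrgrrrrr" (len 12), cursors c1@6 c4@9 c2@12 c3@12, authorship ...1.1.24323
Authorship (.=original, N=cursor N): . . . 1 . 1 . 2 4 3 2 3
Index 3: author = 1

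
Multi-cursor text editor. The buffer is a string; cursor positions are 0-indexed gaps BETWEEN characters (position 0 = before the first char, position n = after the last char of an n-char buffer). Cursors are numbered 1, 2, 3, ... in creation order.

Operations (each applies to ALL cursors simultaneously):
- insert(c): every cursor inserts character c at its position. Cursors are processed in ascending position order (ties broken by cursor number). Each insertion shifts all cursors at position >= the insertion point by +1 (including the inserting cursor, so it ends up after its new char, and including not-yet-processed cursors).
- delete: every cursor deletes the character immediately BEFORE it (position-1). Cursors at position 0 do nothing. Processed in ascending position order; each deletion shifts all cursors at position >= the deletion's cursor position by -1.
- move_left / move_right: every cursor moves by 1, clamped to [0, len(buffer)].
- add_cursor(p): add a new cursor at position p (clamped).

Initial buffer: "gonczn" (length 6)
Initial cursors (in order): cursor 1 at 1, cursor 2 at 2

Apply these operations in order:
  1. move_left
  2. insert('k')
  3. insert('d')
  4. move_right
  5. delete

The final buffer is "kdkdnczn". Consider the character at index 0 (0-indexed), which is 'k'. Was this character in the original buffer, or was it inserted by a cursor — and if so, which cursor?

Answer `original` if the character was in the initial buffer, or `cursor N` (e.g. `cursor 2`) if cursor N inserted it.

After op 1 (move_left): buffer="gonczn" (len 6), cursors c1@0 c2@1, authorship ......
After op 2 (insert('k')): buffer="kgkonczn" (len 8), cursors c1@1 c2@3, authorship 1.2.....
After op 3 (insert('d')): buffer="kdgkdonczn" (len 10), cursors c1@2 c2@5, authorship 11.22.....
After op 4 (move_right): buffer="kdgkdonczn" (len 10), cursors c1@3 c2@6, authorship 11.22.....
After op 5 (delete): buffer="kdkdnczn" (len 8), cursors c1@2 c2@4, authorship 1122....
Authorship (.=original, N=cursor N): 1 1 2 2 . . . .
Index 0: author = 1

Answer: cursor 1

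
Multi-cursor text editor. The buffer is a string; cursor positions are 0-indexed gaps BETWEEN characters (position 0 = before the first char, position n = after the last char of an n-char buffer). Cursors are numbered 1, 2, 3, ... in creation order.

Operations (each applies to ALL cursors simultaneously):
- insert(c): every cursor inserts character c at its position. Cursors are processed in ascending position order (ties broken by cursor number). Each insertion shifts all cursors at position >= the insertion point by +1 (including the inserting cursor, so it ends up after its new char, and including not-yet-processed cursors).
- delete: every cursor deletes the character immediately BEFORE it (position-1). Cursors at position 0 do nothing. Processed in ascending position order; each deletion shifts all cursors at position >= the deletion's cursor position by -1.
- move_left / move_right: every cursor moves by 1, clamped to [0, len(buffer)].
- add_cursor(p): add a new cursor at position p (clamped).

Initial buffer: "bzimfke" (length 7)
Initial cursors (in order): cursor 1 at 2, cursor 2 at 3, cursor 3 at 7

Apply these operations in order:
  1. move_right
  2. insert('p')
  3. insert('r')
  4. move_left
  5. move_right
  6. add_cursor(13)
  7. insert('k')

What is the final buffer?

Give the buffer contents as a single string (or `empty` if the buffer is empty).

Answer: bziprkmprkfkeprkk

Derivation:
After op 1 (move_right): buffer="bzimfke" (len 7), cursors c1@3 c2@4 c3@7, authorship .......
After op 2 (insert('p')): buffer="bzipmpfkep" (len 10), cursors c1@4 c2@6 c3@10, authorship ...1.2...3
After op 3 (insert('r')): buffer="bziprmprfkepr" (len 13), cursors c1@5 c2@8 c3@13, authorship ...11.22...33
After op 4 (move_left): buffer="bziprmprfkepr" (len 13), cursors c1@4 c2@7 c3@12, authorship ...11.22...33
After op 5 (move_right): buffer="bziprmprfkepr" (len 13), cursors c1@5 c2@8 c3@13, authorship ...11.22...33
After op 6 (add_cursor(13)): buffer="bziprmprfkepr" (len 13), cursors c1@5 c2@8 c3@13 c4@13, authorship ...11.22...33
After op 7 (insert('k')): buffer="bziprkmprkfkeprkk" (len 17), cursors c1@6 c2@10 c3@17 c4@17, authorship ...111.222...3334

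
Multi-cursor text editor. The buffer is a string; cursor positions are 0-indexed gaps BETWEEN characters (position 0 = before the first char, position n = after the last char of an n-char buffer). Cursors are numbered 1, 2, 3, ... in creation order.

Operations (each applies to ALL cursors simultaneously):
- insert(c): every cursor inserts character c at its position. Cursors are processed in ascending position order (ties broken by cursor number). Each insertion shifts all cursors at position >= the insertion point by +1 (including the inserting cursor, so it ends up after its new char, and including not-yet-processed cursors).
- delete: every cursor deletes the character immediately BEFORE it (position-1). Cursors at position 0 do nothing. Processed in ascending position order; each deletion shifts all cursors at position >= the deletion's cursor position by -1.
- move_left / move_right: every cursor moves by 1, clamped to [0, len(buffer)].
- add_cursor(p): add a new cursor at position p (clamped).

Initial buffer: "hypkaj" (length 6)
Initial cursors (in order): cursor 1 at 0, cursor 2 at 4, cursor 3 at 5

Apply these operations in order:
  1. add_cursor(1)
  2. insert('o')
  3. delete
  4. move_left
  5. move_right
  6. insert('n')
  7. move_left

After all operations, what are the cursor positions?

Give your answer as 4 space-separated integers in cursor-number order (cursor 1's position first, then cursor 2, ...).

Answer: 2 6 8 2

Derivation:
After op 1 (add_cursor(1)): buffer="hypkaj" (len 6), cursors c1@0 c4@1 c2@4 c3@5, authorship ......
After op 2 (insert('o')): buffer="ohoypkoaoj" (len 10), cursors c1@1 c4@3 c2@7 c3@9, authorship 1.4...2.3.
After op 3 (delete): buffer="hypkaj" (len 6), cursors c1@0 c4@1 c2@4 c3@5, authorship ......
After op 4 (move_left): buffer="hypkaj" (len 6), cursors c1@0 c4@0 c2@3 c3@4, authorship ......
After op 5 (move_right): buffer="hypkaj" (len 6), cursors c1@1 c4@1 c2@4 c3@5, authorship ......
After op 6 (insert('n')): buffer="hnnypknanj" (len 10), cursors c1@3 c4@3 c2@7 c3@9, authorship .14...2.3.
After op 7 (move_left): buffer="hnnypknanj" (len 10), cursors c1@2 c4@2 c2@6 c3@8, authorship .14...2.3.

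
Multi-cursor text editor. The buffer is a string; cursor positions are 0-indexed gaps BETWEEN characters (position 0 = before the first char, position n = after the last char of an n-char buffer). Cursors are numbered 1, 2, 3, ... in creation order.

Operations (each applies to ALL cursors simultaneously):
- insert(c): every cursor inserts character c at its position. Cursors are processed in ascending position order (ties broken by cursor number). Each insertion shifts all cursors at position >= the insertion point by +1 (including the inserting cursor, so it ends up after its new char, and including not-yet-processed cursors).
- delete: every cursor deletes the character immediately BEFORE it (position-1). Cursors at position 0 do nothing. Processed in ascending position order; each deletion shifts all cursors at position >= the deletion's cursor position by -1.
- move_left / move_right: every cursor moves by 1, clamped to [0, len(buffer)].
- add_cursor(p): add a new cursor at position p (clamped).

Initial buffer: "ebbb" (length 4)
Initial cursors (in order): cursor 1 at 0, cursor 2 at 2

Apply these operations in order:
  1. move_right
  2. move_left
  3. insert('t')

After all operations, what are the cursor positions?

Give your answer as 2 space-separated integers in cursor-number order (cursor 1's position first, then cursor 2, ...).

After op 1 (move_right): buffer="ebbb" (len 4), cursors c1@1 c2@3, authorship ....
After op 2 (move_left): buffer="ebbb" (len 4), cursors c1@0 c2@2, authorship ....
After op 3 (insert('t')): buffer="tebtbb" (len 6), cursors c1@1 c2@4, authorship 1..2..

Answer: 1 4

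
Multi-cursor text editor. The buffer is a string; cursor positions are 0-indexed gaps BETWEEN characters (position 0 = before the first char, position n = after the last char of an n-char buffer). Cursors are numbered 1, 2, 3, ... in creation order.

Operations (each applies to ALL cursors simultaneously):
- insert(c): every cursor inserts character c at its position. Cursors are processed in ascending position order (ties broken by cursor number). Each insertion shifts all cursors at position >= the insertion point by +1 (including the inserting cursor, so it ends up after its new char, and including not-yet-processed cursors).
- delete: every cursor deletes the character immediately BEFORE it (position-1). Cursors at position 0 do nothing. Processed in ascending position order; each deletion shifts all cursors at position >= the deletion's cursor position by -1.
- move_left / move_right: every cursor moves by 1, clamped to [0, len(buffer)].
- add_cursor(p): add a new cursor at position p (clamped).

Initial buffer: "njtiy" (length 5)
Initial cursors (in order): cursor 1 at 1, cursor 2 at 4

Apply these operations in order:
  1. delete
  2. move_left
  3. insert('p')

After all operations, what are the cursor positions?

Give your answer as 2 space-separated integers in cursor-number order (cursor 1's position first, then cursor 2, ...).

After op 1 (delete): buffer="jty" (len 3), cursors c1@0 c2@2, authorship ...
After op 2 (move_left): buffer="jty" (len 3), cursors c1@0 c2@1, authorship ...
After op 3 (insert('p')): buffer="pjpty" (len 5), cursors c1@1 c2@3, authorship 1.2..

Answer: 1 3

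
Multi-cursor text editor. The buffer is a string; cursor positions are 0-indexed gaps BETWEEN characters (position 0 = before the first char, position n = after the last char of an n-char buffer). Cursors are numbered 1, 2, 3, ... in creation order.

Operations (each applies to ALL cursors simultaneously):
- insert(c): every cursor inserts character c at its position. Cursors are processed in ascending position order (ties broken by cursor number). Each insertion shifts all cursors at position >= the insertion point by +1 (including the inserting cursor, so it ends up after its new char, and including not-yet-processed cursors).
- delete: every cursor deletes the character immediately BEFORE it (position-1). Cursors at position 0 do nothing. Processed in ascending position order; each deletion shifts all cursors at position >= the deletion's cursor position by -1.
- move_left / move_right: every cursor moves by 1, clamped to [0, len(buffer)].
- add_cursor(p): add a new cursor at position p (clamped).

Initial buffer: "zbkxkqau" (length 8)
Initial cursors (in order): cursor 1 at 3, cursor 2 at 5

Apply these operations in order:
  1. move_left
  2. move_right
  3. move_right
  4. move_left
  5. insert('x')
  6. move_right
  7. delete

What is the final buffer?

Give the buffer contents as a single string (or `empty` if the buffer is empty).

Answer: zbkxkxau

Derivation:
After op 1 (move_left): buffer="zbkxkqau" (len 8), cursors c1@2 c2@4, authorship ........
After op 2 (move_right): buffer="zbkxkqau" (len 8), cursors c1@3 c2@5, authorship ........
After op 3 (move_right): buffer="zbkxkqau" (len 8), cursors c1@4 c2@6, authorship ........
After op 4 (move_left): buffer="zbkxkqau" (len 8), cursors c1@3 c2@5, authorship ........
After op 5 (insert('x')): buffer="zbkxxkxqau" (len 10), cursors c1@4 c2@7, authorship ...1..2...
After op 6 (move_right): buffer="zbkxxkxqau" (len 10), cursors c1@5 c2@8, authorship ...1..2...
After op 7 (delete): buffer="zbkxkxau" (len 8), cursors c1@4 c2@6, authorship ...1.2..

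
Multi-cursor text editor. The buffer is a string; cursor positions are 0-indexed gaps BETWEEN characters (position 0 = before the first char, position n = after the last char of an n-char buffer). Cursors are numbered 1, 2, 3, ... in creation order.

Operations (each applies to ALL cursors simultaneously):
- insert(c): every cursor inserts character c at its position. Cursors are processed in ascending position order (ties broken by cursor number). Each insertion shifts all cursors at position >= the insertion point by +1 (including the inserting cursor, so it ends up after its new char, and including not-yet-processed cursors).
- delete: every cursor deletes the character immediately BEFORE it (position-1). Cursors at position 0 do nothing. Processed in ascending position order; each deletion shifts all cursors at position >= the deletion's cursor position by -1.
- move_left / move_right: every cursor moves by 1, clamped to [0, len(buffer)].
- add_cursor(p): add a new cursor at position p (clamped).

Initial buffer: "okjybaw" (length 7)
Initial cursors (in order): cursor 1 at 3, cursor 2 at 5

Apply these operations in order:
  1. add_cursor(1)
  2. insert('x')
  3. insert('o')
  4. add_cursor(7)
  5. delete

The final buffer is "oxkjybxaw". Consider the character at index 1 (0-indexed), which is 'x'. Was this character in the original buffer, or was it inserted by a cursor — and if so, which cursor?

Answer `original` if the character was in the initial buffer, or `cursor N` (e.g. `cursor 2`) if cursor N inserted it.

After op 1 (add_cursor(1)): buffer="okjybaw" (len 7), cursors c3@1 c1@3 c2@5, authorship .......
After op 2 (insert('x')): buffer="oxkjxybxaw" (len 10), cursors c3@2 c1@5 c2@8, authorship .3..1..2..
After op 3 (insert('o')): buffer="oxokjxoybxoaw" (len 13), cursors c3@3 c1@7 c2@11, authorship .33..11..22..
After op 4 (add_cursor(7)): buffer="oxokjxoybxoaw" (len 13), cursors c3@3 c1@7 c4@7 c2@11, authorship .33..11..22..
After op 5 (delete): buffer="oxkjybxaw" (len 9), cursors c3@2 c1@4 c4@4 c2@7, authorship .3....2..
Authorship (.=original, N=cursor N): . 3 . . . . 2 . .
Index 1: author = 3

Answer: cursor 3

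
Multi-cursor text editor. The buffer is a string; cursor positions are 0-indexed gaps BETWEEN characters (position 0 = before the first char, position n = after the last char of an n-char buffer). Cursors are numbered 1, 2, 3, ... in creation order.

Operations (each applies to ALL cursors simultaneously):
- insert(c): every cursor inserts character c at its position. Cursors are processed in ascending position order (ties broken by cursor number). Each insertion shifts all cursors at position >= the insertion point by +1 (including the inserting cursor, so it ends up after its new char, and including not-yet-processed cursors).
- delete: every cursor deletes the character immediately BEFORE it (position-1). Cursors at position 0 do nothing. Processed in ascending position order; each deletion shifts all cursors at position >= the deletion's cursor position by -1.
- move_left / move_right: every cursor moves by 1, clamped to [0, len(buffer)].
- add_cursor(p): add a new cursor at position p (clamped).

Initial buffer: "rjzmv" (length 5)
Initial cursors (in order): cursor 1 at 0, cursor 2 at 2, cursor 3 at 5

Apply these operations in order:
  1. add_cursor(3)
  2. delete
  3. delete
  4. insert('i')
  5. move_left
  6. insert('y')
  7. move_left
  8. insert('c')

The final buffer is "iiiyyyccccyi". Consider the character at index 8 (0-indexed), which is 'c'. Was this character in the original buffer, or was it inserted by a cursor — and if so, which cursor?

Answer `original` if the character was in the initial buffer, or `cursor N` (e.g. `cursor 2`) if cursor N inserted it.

Answer: cursor 3

Derivation:
After op 1 (add_cursor(3)): buffer="rjzmv" (len 5), cursors c1@0 c2@2 c4@3 c3@5, authorship .....
After op 2 (delete): buffer="rm" (len 2), cursors c1@0 c2@1 c4@1 c3@2, authorship ..
After op 3 (delete): buffer="" (len 0), cursors c1@0 c2@0 c3@0 c4@0, authorship 
After op 4 (insert('i')): buffer="iiii" (len 4), cursors c1@4 c2@4 c3@4 c4@4, authorship 1234
After op 5 (move_left): buffer="iiii" (len 4), cursors c1@3 c2@3 c3@3 c4@3, authorship 1234
After op 6 (insert('y')): buffer="iiiyyyyi" (len 8), cursors c1@7 c2@7 c3@7 c4@7, authorship 12312344
After op 7 (move_left): buffer="iiiyyyyi" (len 8), cursors c1@6 c2@6 c3@6 c4@6, authorship 12312344
After op 8 (insert('c')): buffer="iiiyyyccccyi" (len 12), cursors c1@10 c2@10 c3@10 c4@10, authorship 123123123444
Authorship (.=original, N=cursor N): 1 2 3 1 2 3 1 2 3 4 4 4
Index 8: author = 3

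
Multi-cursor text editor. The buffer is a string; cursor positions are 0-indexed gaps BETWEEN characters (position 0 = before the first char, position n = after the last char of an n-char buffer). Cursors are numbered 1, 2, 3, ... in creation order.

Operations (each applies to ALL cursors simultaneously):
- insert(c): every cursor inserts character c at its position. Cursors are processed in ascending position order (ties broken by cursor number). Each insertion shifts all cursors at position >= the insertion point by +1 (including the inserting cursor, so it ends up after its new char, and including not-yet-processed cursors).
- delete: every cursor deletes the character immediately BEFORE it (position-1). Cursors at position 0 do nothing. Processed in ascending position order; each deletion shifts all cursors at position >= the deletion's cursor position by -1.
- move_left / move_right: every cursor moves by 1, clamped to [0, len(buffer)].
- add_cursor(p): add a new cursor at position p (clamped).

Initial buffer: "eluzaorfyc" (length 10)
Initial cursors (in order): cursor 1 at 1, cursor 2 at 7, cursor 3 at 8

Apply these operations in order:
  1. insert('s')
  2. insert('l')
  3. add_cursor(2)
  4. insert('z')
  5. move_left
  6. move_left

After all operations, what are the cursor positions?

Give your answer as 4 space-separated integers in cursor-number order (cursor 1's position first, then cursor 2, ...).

Answer: 3 12 16 1

Derivation:
After op 1 (insert('s')): buffer="esluzaorsfsyc" (len 13), cursors c1@2 c2@9 c3@11, authorship .1......2.3..
After op 2 (insert('l')): buffer="eslluzaorslfslyc" (len 16), cursors c1@3 c2@11 c3@14, authorship .11......22.33..
After op 3 (add_cursor(2)): buffer="eslluzaorslfslyc" (len 16), cursors c4@2 c1@3 c2@11 c3@14, authorship .11......22.33..
After op 4 (insert('z')): buffer="eszlzluzaorslzfslzyc" (len 20), cursors c4@3 c1@5 c2@14 c3@18, authorship .1411......222.333..
After op 5 (move_left): buffer="eszlzluzaorslzfslzyc" (len 20), cursors c4@2 c1@4 c2@13 c3@17, authorship .1411......222.333..
After op 6 (move_left): buffer="eszlzluzaorslzfslzyc" (len 20), cursors c4@1 c1@3 c2@12 c3@16, authorship .1411......222.333..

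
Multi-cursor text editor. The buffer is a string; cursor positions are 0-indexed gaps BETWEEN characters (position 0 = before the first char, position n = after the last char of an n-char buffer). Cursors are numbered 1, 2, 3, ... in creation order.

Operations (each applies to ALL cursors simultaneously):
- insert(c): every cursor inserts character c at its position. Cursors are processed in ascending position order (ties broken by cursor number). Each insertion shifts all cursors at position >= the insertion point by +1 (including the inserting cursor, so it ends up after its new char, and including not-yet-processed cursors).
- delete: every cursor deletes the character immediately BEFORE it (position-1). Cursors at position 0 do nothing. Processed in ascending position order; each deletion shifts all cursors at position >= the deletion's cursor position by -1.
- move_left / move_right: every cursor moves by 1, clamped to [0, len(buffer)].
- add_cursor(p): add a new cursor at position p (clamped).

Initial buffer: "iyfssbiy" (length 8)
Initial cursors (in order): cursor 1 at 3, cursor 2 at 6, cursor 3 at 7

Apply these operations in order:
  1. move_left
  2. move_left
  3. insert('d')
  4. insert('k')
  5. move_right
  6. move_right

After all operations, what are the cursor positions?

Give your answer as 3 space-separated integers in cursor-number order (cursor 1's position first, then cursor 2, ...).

After op 1 (move_left): buffer="iyfssbiy" (len 8), cursors c1@2 c2@5 c3@6, authorship ........
After op 2 (move_left): buffer="iyfssbiy" (len 8), cursors c1@1 c2@4 c3@5, authorship ........
After op 3 (insert('d')): buffer="idyfsdsdbiy" (len 11), cursors c1@2 c2@6 c3@8, authorship .1...2.3...
After op 4 (insert('k')): buffer="idkyfsdksdkbiy" (len 14), cursors c1@3 c2@8 c3@11, authorship .11...22.33...
After op 5 (move_right): buffer="idkyfsdksdkbiy" (len 14), cursors c1@4 c2@9 c3@12, authorship .11...22.33...
After op 6 (move_right): buffer="idkyfsdksdkbiy" (len 14), cursors c1@5 c2@10 c3@13, authorship .11...22.33...

Answer: 5 10 13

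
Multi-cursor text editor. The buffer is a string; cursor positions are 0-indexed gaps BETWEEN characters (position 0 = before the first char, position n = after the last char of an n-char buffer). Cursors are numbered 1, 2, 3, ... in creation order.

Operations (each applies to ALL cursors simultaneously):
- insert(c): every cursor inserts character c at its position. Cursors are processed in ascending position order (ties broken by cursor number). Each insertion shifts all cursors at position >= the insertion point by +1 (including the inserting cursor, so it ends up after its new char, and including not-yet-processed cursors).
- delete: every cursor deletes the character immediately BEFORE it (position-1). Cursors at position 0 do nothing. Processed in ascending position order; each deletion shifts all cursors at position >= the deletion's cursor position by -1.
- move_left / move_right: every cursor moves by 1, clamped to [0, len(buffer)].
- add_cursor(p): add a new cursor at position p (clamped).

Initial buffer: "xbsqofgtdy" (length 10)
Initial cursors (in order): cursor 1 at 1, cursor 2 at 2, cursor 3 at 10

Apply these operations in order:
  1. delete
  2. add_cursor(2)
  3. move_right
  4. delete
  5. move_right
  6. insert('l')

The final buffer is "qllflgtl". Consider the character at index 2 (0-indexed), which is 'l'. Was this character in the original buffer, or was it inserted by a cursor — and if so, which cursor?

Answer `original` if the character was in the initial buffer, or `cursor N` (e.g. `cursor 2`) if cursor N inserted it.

After op 1 (delete): buffer="sqofgtd" (len 7), cursors c1@0 c2@0 c3@7, authorship .......
After op 2 (add_cursor(2)): buffer="sqofgtd" (len 7), cursors c1@0 c2@0 c4@2 c3@7, authorship .......
After op 3 (move_right): buffer="sqofgtd" (len 7), cursors c1@1 c2@1 c4@3 c3@7, authorship .......
After op 4 (delete): buffer="qfgt" (len 4), cursors c1@0 c2@0 c4@1 c3@4, authorship ....
After op 5 (move_right): buffer="qfgt" (len 4), cursors c1@1 c2@1 c4@2 c3@4, authorship ....
After op 6 (insert('l')): buffer="qllflgtl" (len 8), cursors c1@3 c2@3 c4@5 c3@8, authorship .12.4..3
Authorship (.=original, N=cursor N): . 1 2 . 4 . . 3
Index 2: author = 2

Answer: cursor 2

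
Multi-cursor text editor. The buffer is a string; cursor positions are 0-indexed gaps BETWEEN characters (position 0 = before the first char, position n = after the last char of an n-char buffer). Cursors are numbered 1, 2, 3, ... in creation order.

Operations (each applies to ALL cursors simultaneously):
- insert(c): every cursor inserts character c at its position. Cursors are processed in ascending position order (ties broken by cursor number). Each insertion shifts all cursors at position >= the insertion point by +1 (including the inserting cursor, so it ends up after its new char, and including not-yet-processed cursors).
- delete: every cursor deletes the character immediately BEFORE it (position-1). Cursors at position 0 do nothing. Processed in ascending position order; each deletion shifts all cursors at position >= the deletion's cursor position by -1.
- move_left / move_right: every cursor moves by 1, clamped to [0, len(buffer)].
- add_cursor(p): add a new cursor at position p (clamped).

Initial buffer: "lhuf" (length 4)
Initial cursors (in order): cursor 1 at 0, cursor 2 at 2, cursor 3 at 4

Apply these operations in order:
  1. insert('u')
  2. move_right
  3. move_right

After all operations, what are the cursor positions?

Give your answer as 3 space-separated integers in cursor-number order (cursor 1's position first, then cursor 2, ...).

After op 1 (insert('u')): buffer="ulhuufu" (len 7), cursors c1@1 c2@4 c3@7, authorship 1..2..3
After op 2 (move_right): buffer="ulhuufu" (len 7), cursors c1@2 c2@5 c3@7, authorship 1..2..3
After op 3 (move_right): buffer="ulhuufu" (len 7), cursors c1@3 c2@6 c3@7, authorship 1..2..3

Answer: 3 6 7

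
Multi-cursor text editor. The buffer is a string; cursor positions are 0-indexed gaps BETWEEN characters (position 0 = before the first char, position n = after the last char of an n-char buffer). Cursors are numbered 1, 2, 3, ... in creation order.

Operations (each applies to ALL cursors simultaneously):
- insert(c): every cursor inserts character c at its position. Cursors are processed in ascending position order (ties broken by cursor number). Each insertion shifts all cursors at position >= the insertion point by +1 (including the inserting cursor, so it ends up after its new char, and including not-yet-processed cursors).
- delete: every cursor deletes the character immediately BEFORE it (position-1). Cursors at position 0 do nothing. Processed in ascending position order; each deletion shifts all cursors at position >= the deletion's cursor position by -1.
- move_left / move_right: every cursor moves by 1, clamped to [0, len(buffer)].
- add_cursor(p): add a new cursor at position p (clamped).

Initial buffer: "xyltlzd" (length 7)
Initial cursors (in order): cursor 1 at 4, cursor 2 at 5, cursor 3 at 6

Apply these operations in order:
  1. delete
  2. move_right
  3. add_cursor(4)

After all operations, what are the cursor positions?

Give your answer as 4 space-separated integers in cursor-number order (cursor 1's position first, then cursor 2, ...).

After op 1 (delete): buffer="xyld" (len 4), cursors c1@3 c2@3 c3@3, authorship ....
After op 2 (move_right): buffer="xyld" (len 4), cursors c1@4 c2@4 c3@4, authorship ....
After op 3 (add_cursor(4)): buffer="xyld" (len 4), cursors c1@4 c2@4 c3@4 c4@4, authorship ....

Answer: 4 4 4 4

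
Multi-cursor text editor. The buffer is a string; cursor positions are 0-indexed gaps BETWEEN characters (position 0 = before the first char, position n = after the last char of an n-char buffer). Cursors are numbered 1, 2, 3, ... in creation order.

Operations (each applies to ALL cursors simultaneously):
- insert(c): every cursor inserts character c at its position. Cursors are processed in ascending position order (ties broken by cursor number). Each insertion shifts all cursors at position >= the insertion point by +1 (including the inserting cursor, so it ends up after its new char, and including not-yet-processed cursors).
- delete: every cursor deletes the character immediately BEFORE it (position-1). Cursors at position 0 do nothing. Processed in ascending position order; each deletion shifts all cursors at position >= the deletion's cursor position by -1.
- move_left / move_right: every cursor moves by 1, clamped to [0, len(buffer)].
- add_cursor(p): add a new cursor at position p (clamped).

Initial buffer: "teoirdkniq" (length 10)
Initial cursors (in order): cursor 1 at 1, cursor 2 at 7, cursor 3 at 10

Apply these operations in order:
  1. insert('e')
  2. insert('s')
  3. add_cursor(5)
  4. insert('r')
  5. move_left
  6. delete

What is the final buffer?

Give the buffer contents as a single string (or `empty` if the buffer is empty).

After op 1 (insert('e')): buffer="teeoirdkeniqe" (len 13), cursors c1@2 c2@9 c3@13, authorship .1......2...3
After op 2 (insert('s')): buffer="teseoirdkesniqes" (len 16), cursors c1@3 c2@11 c3@16, authorship .11......22...33
After op 3 (add_cursor(5)): buffer="teseoirdkesniqes" (len 16), cursors c1@3 c4@5 c2@11 c3@16, authorship .11......22...33
After op 4 (insert('r')): buffer="tesreorirdkesrniqesr" (len 20), cursors c1@4 c4@7 c2@14 c3@20, authorship .111..4....222...333
After op 5 (move_left): buffer="tesreorirdkesrniqesr" (len 20), cursors c1@3 c4@6 c2@13 c3@19, authorship .111..4....222...333
After op 6 (delete): buffer="tererirdkerniqer" (len 16), cursors c1@2 c4@4 c2@10 c3@15, authorship .11.4....22...33

Answer: tererirdkerniqer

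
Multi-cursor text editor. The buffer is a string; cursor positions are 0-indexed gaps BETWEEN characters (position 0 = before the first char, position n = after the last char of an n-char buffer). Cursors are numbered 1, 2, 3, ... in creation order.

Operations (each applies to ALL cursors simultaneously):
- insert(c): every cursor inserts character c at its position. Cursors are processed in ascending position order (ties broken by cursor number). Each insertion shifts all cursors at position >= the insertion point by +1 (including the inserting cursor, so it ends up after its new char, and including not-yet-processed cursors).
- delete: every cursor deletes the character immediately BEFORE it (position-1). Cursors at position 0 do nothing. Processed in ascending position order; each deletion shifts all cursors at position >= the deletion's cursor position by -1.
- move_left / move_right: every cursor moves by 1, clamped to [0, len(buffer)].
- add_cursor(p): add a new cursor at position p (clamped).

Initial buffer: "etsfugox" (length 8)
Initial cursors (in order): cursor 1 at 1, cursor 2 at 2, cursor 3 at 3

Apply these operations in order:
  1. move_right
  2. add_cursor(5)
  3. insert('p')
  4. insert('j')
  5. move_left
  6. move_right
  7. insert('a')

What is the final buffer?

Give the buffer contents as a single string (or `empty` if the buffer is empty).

Answer: etpjaspjafpjaupjagox

Derivation:
After op 1 (move_right): buffer="etsfugox" (len 8), cursors c1@2 c2@3 c3@4, authorship ........
After op 2 (add_cursor(5)): buffer="etsfugox" (len 8), cursors c1@2 c2@3 c3@4 c4@5, authorship ........
After op 3 (insert('p')): buffer="etpspfpupgox" (len 12), cursors c1@3 c2@5 c3@7 c4@9, authorship ..1.2.3.4...
After op 4 (insert('j')): buffer="etpjspjfpjupjgox" (len 16), cursors c1@4 c2@7 c3@10 c4@13, authorship ..11.22.33.44...
After op 5 (move_left): buffer="etpjspjfpjupjgox" (len 16), cursors c1@3 c2@6 c3@9 c4@12, authorship ..11.22.33.44...
After op 6 (move_right): buffer="etpjspjfpjupjgox" (len 16), cursors c1@4 c2@7 c3@10 c4@13, authorship ..11.22.33.44...
After op 7 (insert('a')): buffer="etpjaspjafpjaupjagox" (len 20), cursors c1@5 c2@9 c3@13 c4@17, authorship ..111.222.333.444...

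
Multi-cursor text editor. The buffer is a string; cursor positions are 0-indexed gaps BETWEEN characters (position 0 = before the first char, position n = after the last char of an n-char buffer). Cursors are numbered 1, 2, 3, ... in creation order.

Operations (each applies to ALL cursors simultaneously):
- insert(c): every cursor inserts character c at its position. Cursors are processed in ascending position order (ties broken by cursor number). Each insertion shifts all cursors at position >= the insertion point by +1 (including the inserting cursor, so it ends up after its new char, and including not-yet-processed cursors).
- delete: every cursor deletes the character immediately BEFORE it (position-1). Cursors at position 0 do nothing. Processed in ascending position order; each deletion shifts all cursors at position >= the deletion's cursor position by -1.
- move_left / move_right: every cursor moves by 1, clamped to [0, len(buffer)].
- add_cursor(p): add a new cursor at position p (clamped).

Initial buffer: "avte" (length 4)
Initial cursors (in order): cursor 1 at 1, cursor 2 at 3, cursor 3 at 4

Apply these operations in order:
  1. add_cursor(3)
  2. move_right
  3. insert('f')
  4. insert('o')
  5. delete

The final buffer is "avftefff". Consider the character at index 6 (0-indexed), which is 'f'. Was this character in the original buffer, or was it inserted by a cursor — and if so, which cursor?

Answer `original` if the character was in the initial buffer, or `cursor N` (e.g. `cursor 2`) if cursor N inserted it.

After op 1 (add_cursor(3)): buffer="avte" (len 4), cursors c1@1 c2@3 c4@3 c3@4, authorship ....
After op 2 (move_right): buffer="avte" (len 4), cursors c1@2 c2@4 c3@4 c4@4, authorship ....
After op 3 (insert('f')): buffer="avftefff" (len 8), cursors c1@3 c2@8 c3@8 c4@8, authorship ..1..234
After op 4 (insert('o')): buffer="avfotefffooo" (len 12), cursors c1@4 c2@12 c3@12 c4@12, authorship ..11..234234
After op 5 (delete): buffer="avftefff" (len 8), cursors c1@3 c2@8 c3@8 c4@8, authorship ..1..234
Authorship (.=original, N=cursor N): . . 1 . . 2 3 4
Index 6: author = 3

Answer: cursor 3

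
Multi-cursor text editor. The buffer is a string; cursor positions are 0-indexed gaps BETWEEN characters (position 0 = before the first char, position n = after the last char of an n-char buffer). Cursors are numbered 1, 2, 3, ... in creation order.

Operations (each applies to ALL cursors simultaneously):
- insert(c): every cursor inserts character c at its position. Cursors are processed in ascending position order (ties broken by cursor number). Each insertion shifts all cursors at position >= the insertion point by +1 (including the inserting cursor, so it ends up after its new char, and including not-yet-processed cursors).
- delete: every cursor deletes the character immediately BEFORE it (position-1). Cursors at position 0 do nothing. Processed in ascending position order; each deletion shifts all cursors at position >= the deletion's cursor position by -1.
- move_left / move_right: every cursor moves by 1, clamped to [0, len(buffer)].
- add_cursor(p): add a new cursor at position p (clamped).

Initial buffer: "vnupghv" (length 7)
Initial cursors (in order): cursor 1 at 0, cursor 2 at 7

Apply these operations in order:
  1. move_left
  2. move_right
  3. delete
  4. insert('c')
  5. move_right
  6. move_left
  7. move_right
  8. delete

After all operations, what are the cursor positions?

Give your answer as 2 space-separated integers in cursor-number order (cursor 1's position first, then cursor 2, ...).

After op 1 (move_left): buffer="vnupghv" (len 7), cursors c1@0 c2@6, authorship .......
After op 2 (move_right): buffer="vnupghv" (len 7), cursors c1@1 c2@7, authorship .......
After op 3 (delete): buffer="nupgh" (len 5), cursors c1@0 c2@5, authorship .....
After op 4 (insert('c')): buffer="cnupghc" (len 7), cursors c1@1 c2@7, authorship 1.....2
After op 5 (move_right): buffer="cnupghc" (len 7), cursors c1@2 c2@7, authorship 1.....2
After op 6 (move_left): buffer="cnupghc" (len 7), cursors c1@1 c2@6, authorship 1.....2
After op 7 (move_right): buffer="cnupghc" (len 7), cursors c1@2 c2@7, authorship 1.....2
After op 8 (delete): buffer="cupgh" (len 5), cursors c1@1 c2@5, authorship 1....

Answer: 1 5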